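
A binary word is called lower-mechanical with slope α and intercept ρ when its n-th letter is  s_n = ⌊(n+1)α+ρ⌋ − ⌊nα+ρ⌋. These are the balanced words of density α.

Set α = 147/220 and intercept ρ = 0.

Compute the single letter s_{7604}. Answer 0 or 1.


1

(n+1)α + ρ = (7605·147) / 220 = 1117935/220
nα + ρ     = (7604·147) / 220 = 1117788/220
⌊1117935/220⌋ = 5081,  ⌊1117788/220⌋ = 5080
s_{7604} = 5081 − 5080 = 1


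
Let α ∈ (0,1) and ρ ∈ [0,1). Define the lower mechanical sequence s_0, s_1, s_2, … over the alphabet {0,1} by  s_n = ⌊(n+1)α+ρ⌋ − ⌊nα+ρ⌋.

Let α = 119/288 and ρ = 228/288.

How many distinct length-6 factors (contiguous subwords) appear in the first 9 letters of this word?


t_n = ⌊(n·119+228)/288⌋ for n = 0 … 9:
  n=0…9: ⌊228/288⌋=0 ⌊347/288⌋=1 ⌊466/288⌋=1 ⌊585/288⌋=2 ⌊704/288⌋=2 ⌊823/288⌋=2 ⌊942/288⌋=3 ⌊1061/288⌋=3 ⌊1180/288⌋=4 ⌊1299/288⌋=4
s_n = t_(n+1) − t_n for n = 0 … 8 gives
prefix = 101001010
slide a length-6 window over [0..5] … [3..8] (4 windows); first occurrence of each distinct factor:
  [  0..  5] 101001
  [  1..  6] 010010
  [  2..  7] 100101
  [  3..  8] 001010
distinct factors: {001010, 010010, 100101, 101001}
count = 4  (Sturmian bound for length 6 is 7)

4


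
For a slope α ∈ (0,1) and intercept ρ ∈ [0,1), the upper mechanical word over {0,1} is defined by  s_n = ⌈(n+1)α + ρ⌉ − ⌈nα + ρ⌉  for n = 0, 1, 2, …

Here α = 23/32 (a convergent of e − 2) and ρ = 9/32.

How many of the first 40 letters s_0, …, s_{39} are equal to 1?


29

#1s = Σ_{n=0}^{39} s_n = Σ_{n=0}^{39} (⌈(n+1)α+ρ⌉ − ⌈nα+ρ⌉)
the sum telescopes: every ⌈nα+ρ⌉ with 0 < n < 40 appears once with + and once with −, leaving ⌈40α+ρ⌉ − ⌈0·α+ρ⌉
40α + ρ = (40·23 + 9) / 32 = 929/32
ρ = 9/32
⌈929/32⌉ = 30,  ⌈9/32⌉ = 1
#1s = 30 − 1 = 29


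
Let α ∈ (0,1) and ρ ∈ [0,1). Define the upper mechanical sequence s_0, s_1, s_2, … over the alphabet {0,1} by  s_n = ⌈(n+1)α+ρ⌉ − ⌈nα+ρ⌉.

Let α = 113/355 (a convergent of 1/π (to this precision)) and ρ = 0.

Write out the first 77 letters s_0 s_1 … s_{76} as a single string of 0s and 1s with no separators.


n=0: ⌈(1·113)/355⌉ − ⌈(0·113)/355⌉ = ⌈113/355⌉ − ⌈0/355⌉ = 1 − 0 = 1
n=1: ⌈(2·113)/355⌉ − ⌈(1·113)/355⌉ = ⌈226/355⌉ − ⌈113/355⌉ = 1 − 1 = 0
n=2: ⌈(3·113)/355⌉ − ⌈(2·113)/355⌉ = ⌈339/355⌉ − ⌈226/355⌉ = 1 − 1 = 0
n=3: ⌈(4·113)/355⌉ − ⌈(3·113)/355⌉ = ⌈452/355⌉ − ⌈339/355⌉ = 2 − 1 = 1
n=4: ⌈(5·113)/355⌉ − ⌈(4·113)/355⌉ = ⌈565/355⌉ − ⌈452/355⌉ = 2 − 2 = 0
n=5: ⌈(6·113)/355⌉ − ⌈(5·113)/355⌉ = ⌈678/355⌉ − ⌈565/355⌉ = 2 − 2 = 0
n=6: ⌈(7·113)/355⌉ − ⌈(6·113)/355⌉ = ⌈791/355⌉ − ⌈678/355⌉ = 3 − 2 = 1
n=7: ⌈(8·113)/355⌉ − ⌈(7·113)/355⌉ = ⌈904/355⌉ − ⌈791/355⌉ = 3 − 3 = 0
n=8: ⌈(9·113)/355⌉ − ⌈(8·113)/355⌉ = ⌈1017/355⌉ − ⌈904/355⌉ = 3 − 3 = 0
n=9: ⌈(10·113)/355⌉ − ⌈(9·113)/355⌉ = ⌈1130/355⌉ − ⌈1017/355⌉ = 4 − 3 = 1
n=10: ⌈(11·113)/355⌉ − ⌈(10·113)/355⌉ = ⌈1243/355⌉ − ⌈1130/355⌉ = 4 − 4 = 0
n=11: ⌈(12·113)/355⌉ − ⌈(11·113)/355⌉ = ⌈1356/355⌉ − ⌈1243/355⌉ = 4 − 4 = 0
n=12: ⌈(13·113)/355⌉ − ⌈(12·113)/355⌉ = ⌈1469/355⌉ − ⌈1356/355⌉ = 5 − 4 = 1
n=13: ⌈(14·113)/355⌉ − ⌈(13·113)/355⌉ = ⌈1582/355⌉ − ⌈1469/355⌉ = 5 − 5 = 0
n=14: ⌈(15·113)/355⌉ − ⌈(14·113)/355⌉ = ⌈1695/355⌉ − ⌈1582/355⌉ = 5 − 5 = 0
n=15: ⌈(16·113)/355⌉ − ⌈(15·113)/355⌉ = ⌈1808/355⌉ − ⌈1695/355⌉ = 6 − 5 = 1
n=16: ⌈(17·113)/355⌉ − ⌈(16·113)/355⌉ = ⌈1921/355⌉ − ⌈1808/355⌉ = 6 − 6 = 0
n=17: ⌈(18·113)/355⌉ − ⌈(17·113)/355⌉ = ⌈2034/355⌉ − ⌈1921/355⌉ = 6 − 6 = 0
n=18: ⌈(19·113)/355⌉ − ⌈(18·113)/355⌉ = ⌈2147/355⌉ − ⌈2034/355⌉ = 7 − 6 = 1
n=19: ⌈(20·113)/355⌉ − ⌈(19·113)/355⌉ = ⌈2260/355⌉ − ⌈2147/355⌉ = 7 − 7 = 0
n=20: ⌈(21·113)/355⌉ − ⌈(20·113)/355⌉ = ⌈2373/355⌉ − ⌈2260/355⌉ = 7 − 7 = 0
n=21: ⌈(22·113)/355⌉ − ⌈(21·113)/355⌉ = ⌈2486/355⌉ − ⌈2373/355⌉ = 8 − 7 = 1
n=22: ⌈(23·113)/355⌉ − ⌈(22·113)/355⌉ = ⌈2599/355⌉ − ⌈2486/355⌉ = 8 − 8 = 0
n=23: ⌈(24·113)/355⌉ − ⌈(23·113)/355⌉ = ⌈2712/355⌉ − ⌈2599/355⌉ = 8 − 8 = 0
n=24: ⌈(25·113)/355⌉ − ⌈(24·113)/355⌉ = ⌈2825/355⌉ − ⌈2712/355⌉ = 8 − 8 = 0
n=25: ⌈(26·113)/355⌉ − ⌈(25·113)/355⌉ = ⌈2938/355⌉ − ⌈2825/355⌉ = 9 − 8 = 1
n=26: ⌈(27·113)/355⌉ − ⌈(26·113)/355⌉ = ⌈3051/355⌉ − ⌈2938/355⌉ = 9 − 9 = 0
n=27: ⌈(28·113)/355⌉ − ⌈(27·113)/355⌉ = ⌈3164/355⌉ − ⌈3051/355⌉ = 9 − 9 = 0
n=28: ⌈(29·113)/355⌉ − ⌈(28·113)/355⌉ = ⌈3277/355⌉ − ⌈3164/355⌉ = 10 − 9 = 1
n=29: ⌈(30·113)/355⌉ − ⌈(29·113)/355⌉ = ⌈3390/355⌉ − ⌈3277/355⌉ = 10 − 10 = 0
n=30: ⌈(31·113)/355⌉ − ⌈(30·113)/355⌉ = ⌈3503/355⌉ − ⌈3390/355⌉ = 10 − 10 = 0
n=31: ⌈(32·113)/355⌉ − ⌈(31·113)/355⌉ = ⌈3616/355⌉ − ⌈3503/355⌉ = 11 − 10 = 1
n=32: ⌈(33·113)/355⌉ − ⌈(32·113)/355⌉ = ⌈3729/355⌉ − ⌈3616/355⌉ = 11 − 11 = 0
n=33: ⌈(34·113)/355⌉ − ⌈(33·113)/355⌉ = ⌈3842/355⌉ − ⌈3729/355⌉ = 11 − 11 = 0
n=34: ⌈(35·113)/355⌉ − ⌈(34·113)/355⌉ = ⌈3955/355⌉ − ⌈3842/355⌉ = 12 − 11 = 1
n=35: ⌈(36·113)/355⌉ − ⌈(35·113)/355⌉ = ⌈4068/355⌉ − ⌈3955/355⌉ = 12 − 12 = 0
n=36: ⌈(37·113)/355⌉ − ⌈(36·113)/355⌉ = ⌈4181/355⌉ − ⌈4068/355⌉ = 12 − 12 = 0
n=37: ⌈(38·113)/355⌉ − ⌈(37·113)/355⌉ = ⌈4294/355⌉ − ⌈4181/355⌉ = 13 − 12 = 1
n=38: ⌈(39·113)/355⌉ − ⌈(38·113)/355⌉ = ⌈4407/355⌉ − ⌈4294/355⌉ = 13 − 13 = 0
n=39: ⌈(40·113)/355⌉ − ⌈(39·113)/355⌉ = ⌈4520/355⌉ − ⌈4407/355⌉ = 13 − 13 = 0
n=40: ⌈(41·113)/355⌉ − ⌈(40·113)/355⌉ = ⌈4633/355⌉ − ⌈4520/355⌉ = 14 − 13 = 1
n=41: ⌈(42·113)/355⌉ − ⌈(41·113)/355⌉ = ⌈4746/355⌉ − ⌈4633/355⌉ = 14 − 14 = 0
n=42: ⌈(43·113)/355⌉ − ⌈(42·113)/355⌉ = ⌈4859/355⌉ − ⌈4746/355⌉ = 14 − 14 = 0
n=43: ⌈(44·113)/355⌉ − ⌈(43·113)/355⌉ = ⌈4972/355⌉ − ⌈4859/355⌉ = 15 − 14 = 1
n=44: ⌈(45·113)/355⌉ − ⌈(44·113)/355⌉ = ⌈5085/355⌉ − ⌈4972/355⌉ = 15 − 15 = 0
n=45: ⌈(46·113)/355⌉ − ⌈(45·113)/355⌉ = ⌈5198/355⌉ − ⌈5085/355⌉ = 15 − 15 = 0
n=46: ⌈(47·113)/355⌉ − ⌈(46·113)/355⌉ = ⌈5311/355⌉ − ⌈5198/355⌉ = 15 − 15 = 0
n=47: ⌈(48·113)/355⌉ − ⌈(47·113)/355⌉ = ⌈5424/355⌉ − ⌈5311/355⌉ = 16 − 15 = 1
n=48: ⌈(49·113)/355⌉ − ⌈(48·113)/355⌉ = ⌈5537/355⌉ − ⌈5424/355⌉ = 16 − 16 = 0
n=49: ⌈(50·113)/355⌉ − ⌈(49·113)/355⌉ = ⌈5650/355⌉ − ⌈5537/355⌉ = 16 − 16 = 0
n=50: ⌈(51·113)/355⌉ − ⌈(50·113)/355⌉ = ⌈5763/355⌉ − ⌈5650/355⌉ = 17 − 16 = 1
n=51: ⌈(52·113)/355⌉ − ⌈(51·113)/355⌉ = ⌈5876/355⌉ − ⌈5763/355⌉ = 17 − 17 = 0
n=52: ⌈(53·113)/355⌉ − ⌈(52·113)/355⌉ = ⌈5989/355⌉ − ⌈5876/355⌉ = 17 − 17 = 0
n=53: ⌈(54·113)/355⌉ − ⌈(53·113)/355⌉ = ⌈6102/355⌉ − ⌈5989/355⌉ = 18 − 17 = 1
n=54: ⌈(55·113)/355⌉ − ⌈(54·113)/355⌉ = ⌈6215/355⌉ − ⌈6102/355⌉ = 18 − 18 = 0
n=55: ⌈(56·113)/355⌉ − ⌈(55·113)/355⌉ = ⌈6328/355⌉ − ⌈6215/355⌉ = 18 − 18 = 0
n=56: ⌈(57·113)/355⌉ − ⌈(56·113)/355⌉ = ⌈6441/355⌉ − ⌈6328/355⌉ = 19 − 18 = 1
n=57: ⌈(58·113)/355⌉ − ⌈(57·113)/355⌉ = ⌈6554/355⌉ − ⌈6441/355⌉ = 19 − 19 = 0
n=58: ⌈(59·113)/355⌉ − ⌈(58·113)/355⌉ = ⌈6667/355⌉ − ⌈6554/355⌉ = 19 − 19 = 0
n=59: ⌈(60·113)/355⌉ − ⌈(59·113)/355⌉ = ⌈6780/355⌉ − ⌈6667/355⌉ = 20 − 19 = 1
n=60: ⌈(61·113)/355⌉ − ⌈(60·113)/355⌉ = ⌈6893/355⌉ − ⌈6780/355⌉ = 20 − 20 = 0
n=61: ⌈(62·113)/355⌉ − ⌈(61·113)/355⌉ = ⌈7006/355⌉ − ⌈6893/355⌉ = 20 − 20 = 0
n=62: ⌈(63·113)/355⌉ − ⌈(62·113)/355⌉ = ⌈7119/355⌉ − ⌈7006/355⌉ = 21 − 20 = 1
n=63: ⌈(64·113)/355⌉ − ⌈(63·113)/355⌉ = ⌈7232/355⌉ − ⌈7119/355⌉ = 21 − 21 = 0
n=64: ⌈(65·113)/355⌉ − ⌈(64·113)/355⌉ = ⌈7345/355⌉ − ⌈7232/355⌉ = 21 − 21 = 0
n=65: ⌈(66·113)/355⌉ − ⌈(65·113)/355⌉ = ⌈7458/355⌉ − ⌈7345/355⌉ = 22 − 21 = 1
n=66: ⌈(67·113)/355⌉ − ⌈(66·113)/355⌉ = ⌈7571/355⌉ − ⌈7458/355⌉ = 22 − 22 = 0
n=67: ⌈(68·113)/355⌉ − ⌈(67·113)/355⌉ = ⌈7684/355⌉ − ⌈7571/355⌉ = 22 − 22 = 0
n=68: ⌈(69·113)/355⌉ − ⌈(68·113)/355⌉ = ⌈7797/355⌉ − ⌈7684/355⌉ = 22 − 22 = 0
n=69: ⌈(70·113)/355⌉ − ⌈(69·113)/355⌉ = ⌈7910/355⌉ − ⌈7797/355⌉ = 23 − 22 = 1
n=70: ⌈(71·113)/355⌉ − ⌈(70·113)/355⌉ = ⌈8023/355⌉ − ⌈7910/355⌉ = 23 − 23 = 0
n=71: ⌈(72·113)/355⌉ − ⌈(71·113)/355⌉ = ⌈8136/355⌉ − ⌈8023/355⌉ = 23 − 23 = 0
n=72: ⌈(73·113)/355⌉ − ⌈(72·113)/355⌉ = ⌈8249/355⌉ − ⌈8136/355⌉ = 24 − 23 = 1
n=73: ⌈(74·113)/355⌉ − ⌈(73·113)/355⌉ = ⌈8362/355⌉ − ⌈8249/355⌉ = 24 − 24 = 0
n=74: ⌈(75·113)/355⌉ − ⌈(74·113)/355⌉ = ⌈8475/355⌉ − ⌈8362/355⌉ = 24 − 24 = 0
n=75: ⌈(76·113)/355⌉ − ⌈(75·113)/355⌉ = ⌈8588/355⌉ − ⌈8475/355⌉ = 25 − 24 = 1
n=76: ⌈(77·113)/355⌉ − ⌈(76·113)/355⌉ = ⌈8701/355⌉ − ⌈8588/355⌉ = 25 − 25 = 0

10010010010010010010010001001001001001001001000100100100100100100100010010010


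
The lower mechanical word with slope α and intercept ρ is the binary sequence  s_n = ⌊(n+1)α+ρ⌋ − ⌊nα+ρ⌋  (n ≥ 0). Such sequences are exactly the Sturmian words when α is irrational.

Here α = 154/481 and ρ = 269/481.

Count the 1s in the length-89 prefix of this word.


#1s = Σ_{n=0}^{88} s_n = Σ_{n=0}^{88} (⌊(n+1)α+ρ⌋ − ⌊nα+ρ⌋)
the sum telescopes: every ⌊nα+ρ⌋ with 0 < n < 89 appears once with + and once with −, leaving ⌊89α+ρ⌋ − ⌊0·α+ρ⌋
89α + ρ = (89·154 + 269) / 481 = 13975/481
ρ = 269/481
⌊13975/481⌋ = 29,  ⌊269/481⌋ = 0
#1s = 29 − 0 = 29

29


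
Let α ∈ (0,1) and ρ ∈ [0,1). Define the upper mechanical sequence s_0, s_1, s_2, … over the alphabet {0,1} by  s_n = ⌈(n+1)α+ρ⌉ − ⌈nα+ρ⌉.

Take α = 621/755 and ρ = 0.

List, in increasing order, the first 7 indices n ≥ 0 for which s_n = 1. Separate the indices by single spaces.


0 1 2 3 4 6 7

n=0: ⌈621/755⌉−⌈0/755⌉ = 1−0 = 1  ← one
n=1: ⌈1242/755⌉−⌈621/755⌉ = 2−1 = 1  ← one
n=2: ⌈1863/755⌉−⌈1242/755⌉ = 3−2 = 1  ← one
n=3: ⌈2484/755⌉−⌈1863/755⌉ = 4−3 = 1  ← one
n=4: ⌈3105/755⌉−⌈2484/755⌉ = 5−4 = 1  ← one
n=5: ⌈3726/755⌉−⌈3105/755⌉ = 5−5 = 0
n=6: ⌈4347/755⌉−⌈3726/755⌉ = 6−5 = 1  ← one
n=7: ⌈4968/755⌉−⌈4347/755⌉ = 7−6 = 1  ← one
positions of the first 7 ones: 0 1 2 3 4 6 7


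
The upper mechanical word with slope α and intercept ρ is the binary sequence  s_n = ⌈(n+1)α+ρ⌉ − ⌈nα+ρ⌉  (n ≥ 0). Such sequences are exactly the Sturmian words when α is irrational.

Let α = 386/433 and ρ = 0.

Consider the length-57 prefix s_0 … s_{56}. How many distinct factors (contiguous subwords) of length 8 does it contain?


9

t_n = ⌈(n·386)/433⌉ for n = 0 … 57:
  n=0…9: ⌈0/433⌉=0 ⌈386/433⌉=1 ⌈772/433⌉=2 ⌈1158/433⌉=3 ⌈1544/433⌉=4 ⌈1930/433⌉=5 ⌈2316/433⌉=6 ⌈2702/433⌉=7 ⌈3088/433⌉=8 ⌈3474/433⌉=9
  n=10…19: ⌈3860/433⌉=9 ⌈4246/433⌉=10 ⌈4632/433⌉=11 ⌈5018/433⌉=12 ⌈5404/433⌉=13 ⌈5790/433⌉=14 ⌈6176/433⌉=15 ⌈6562/433⌉=16 ⌈6948/433⌉=17 ⌈7334/433⌉=17
  n=20…29: ⌈7720/433⌉=18 ⌈8106/433⌉=19 ⌈8492/433⌉=20 ⌈8878/433⌉=21 ⌈9264/433⌉=22 ⌈9650/433⌉=23 ⌈10036/433⌉=24 ⌈10422/433⌉=25 ⌈10808/433⌉=25 ⌈11194/433⌉=26
  n=30…39: ⌈11580/433⌉=27 ⌈11966/433⌉=28 ⌈12352/433⌉=29 ⌈12738/433⌉=30 ⌈13124/433⌉=31 ⌈13510/433⌉=32 ⌈13896/433⌉=33 ⌈14282/433⌉=33 ⌈14668/433⌉=34 ⌈15054/433⌉=35
  n=40…49: ⌈15440/433⌉=36 ⌈15826/433⌉=37 ⌈16212/433⌉=38 ⌈16598/433⌉=39 ⌈16984/433⌉=40 ⌈17370/433⌉=41 ⌈17756/433⌉=42 ⌈18142/433⌉=42 ⌈18528/433⌉=43 ⌈18914/433⌉=44
  n=50…57: ⌈19300/433⌉=45 ⌈19686/433⌉=46 ⌈20072/433⌉=47 ⌈20458/433⌉=48 ⌈20844/433⌉=49 ⌈21230/433⌉=50 ⌈21616/433⌉=50 ⌈22002/433⌉=51
s_n = t_(n+1) − t_n for n = 0 … 56 gives
prefix = 111111111011111111011111111011111111011111111101111111101
slide a length-8 window over [0..7] … [49..56] (50 windows); first occurrence of each distinct factor:
  [  0..  7] 11111111
  [  2..  9] 11111110
  [  3.. 10] 11111101
  [  4.. 11] 11111011
  [  5.. 12] 11110111
  [  6.. 13] 11101111
  [  7.. 14] 11011111
  [  8.. 15] 10111111
  [  9.. 16] 01111111
  (the other 41 windows repeat one of these)
distinct factors: {01111111, 10111111, 11011111, 11101111, 11110111, 11111011, 11111101, 11111110, 11111111}
count = 9  (Sturmian bound for length 8 is 9)


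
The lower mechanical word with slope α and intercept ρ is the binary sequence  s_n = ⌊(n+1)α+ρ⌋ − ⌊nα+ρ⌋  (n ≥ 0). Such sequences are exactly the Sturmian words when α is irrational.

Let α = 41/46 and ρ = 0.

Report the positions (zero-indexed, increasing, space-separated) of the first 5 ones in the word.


n=0: ⌊41/46⌋−⌊0/46⌋ = 0−0 = 0
n=1: ⌊82/46⌋−⌊41/46⌋ = 1−0 = 1  ← one
n=2: ⌊123/46⌋−⌊82/46⌋ = 2−1 = 1  ← one
n=3: ⌊164/46⌋−⌊123/46⌋ = 3−2 = 1  ← one
n=4: ⌊205/46⌋−⌊164/46⌋ = 4−3 = 1  ← one
n=5: ⌊246/46⌋−⌊205/46⌋ = 5−4 = 1  ← one
positions of the first 5 ones: 1 2 3 4 5

1 2 3 4 5


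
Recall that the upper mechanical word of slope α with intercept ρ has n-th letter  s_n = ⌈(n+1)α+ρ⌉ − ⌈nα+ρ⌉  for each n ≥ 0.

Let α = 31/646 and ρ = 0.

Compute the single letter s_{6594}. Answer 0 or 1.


0

(n+1)α + ρ = (6595·31) / 646 = 204445/646
nα + ρ     = (6594·31) / 646 = 204414/646
⌈204445/646⌉ = 317,  ⌈204414/646⌉ = 317
s_{6594} = 317 − 317 = 0


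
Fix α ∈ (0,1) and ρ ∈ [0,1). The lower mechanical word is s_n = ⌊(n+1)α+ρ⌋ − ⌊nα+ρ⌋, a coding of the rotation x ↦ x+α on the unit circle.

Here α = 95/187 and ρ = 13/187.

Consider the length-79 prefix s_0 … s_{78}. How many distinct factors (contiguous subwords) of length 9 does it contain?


t_n = ⌊(n·95+13)/187⌋ for n = 0 … 79:
  n=0…9: ⌊13/187⌋=0 ⌊108/187⌋=0 ⌊203/187⌋=1 ⌊298/187⌋=1 ⌊393/187⌋=2 ⌊488/187⌋=2 ⌊583/187⌋=3 ⌊678/187⌋=3 ⌊773/187⌋=4 ⌊868/187⌋=4
  n=10…19: ⌊963/187⌋=5 ⌊1058/187⌋=5 ⌊1153/187⌋=6 ⌊1248/187⌋=6 ⌊1343/187⌋=7 ⌊1438/187⌋=7 ⌊1533/187⌋=8 ⌊1628/187⌋=8 ⌊1723/187⌋=9 ⌊1818/187⌋=9
  n=20…29: ⌊1913/187⌋=10 ⌊2008/187⌋=10 ⌊2103/187⌋=11 ⌊2198/187⌋=11 ⌊2293/187⌋=12 ⌊2388/187⌋=12 ⌊2483/187⌋=13 ⌊2578/187⌋=13 ⌊2673/187⌋=14 ⌊2768/187⌋=14
  n=30…39: ⌊2863/187⌋=15 ⌊2958/187⌋=15 ⌊3053/187⌋=16 ⌊3148/187⌋=16 ⌊3243/187⌋=17 ⌊3338/187⌋=17 ⌊3433/187⌋=18 ⌊3528/187⌋=18 ⌊3623/187⌋=19 ⌊3718/187⌋=19
  n=40…49: ⌊3813/187⌋=20 ⌊3908/187⌋=20 ⌊4003/187⌋=21 ⌊4098/187⌋=21 ⌊4193/187⌋=22 ⌊4288/187⌋=22 ⌊4383/187⌋=23 ⌊4478/187⌋=23 ⌊4573/187⌋=24 ⌊4668/187⌋=24
  n=50…59: ⌊4763/187⌋=25 ⌊4858/187⌋=25 ⌊4953/187⌋=26 ⌊5048/187⌋=26 ⌊5143/187⌋=27 ⌊5238/187⌋=28 ⌊5333/187⌋=28 ⌊5428/187⌋=29 ⌊5523/187⌋=29 ⌊5618/187⌋=30
  n=60…69: ⌊5713/187⌋=30 ⌊5808/187⌋=31 ⌊5903/187⌋=31 ⌊5998/187⌋=32 ⌊6093/187⌋=32 ⌊6188/187⌋=33 ⌊6283/187⌋=33 ⌊6378/187⌋=34 ⌊6473/187⌋=34 ⌊6568/187⌋=35
  n=70…79: ⌊6663/187⌋=35 ⌊6758/187⌋=36 ⌊6853/187⌋=36 ⌊6948/187⌋=37 ⌊7043/187⌋=37 ⌊7138/187⌋=38 ⌊7233/187⌋=38 ⌊7328/187⌋=39 ⌊7423/187⌋=39 ⌊7518/187⌋=40
s_n = t_(n+1) − t_n for n = 0 … 78 gives
prefix = 0101010101010101010101010101010101010101010101010101011010101010101010101010101
slide a length-9 window over [0..8] … [70..78] (71 windows); first occurrence of each distinct factor:
  [  0..  8] 010101010
  [  1..  9] 101010101
  [ 46.. 54] 010101011
  [ 47.. 55] 101010110
  [ 48.. 56] 010101101
  [ 49.. 57] 101011010
  [ 50.. 58] 010110101
  [ 51.. 59] 101101010
  [ 52.. 60] 011010101
  [ 53.. 61] 110101010
  (the other 61 windows repeat one of these)
distinct factors: {010101010, 010101011, 010101101, 010110101, 011010101, 101010101, 101010110, 101011010, 101101010, 110101010}
count = 10  (Sturmian bound for length 9 is 10)

10


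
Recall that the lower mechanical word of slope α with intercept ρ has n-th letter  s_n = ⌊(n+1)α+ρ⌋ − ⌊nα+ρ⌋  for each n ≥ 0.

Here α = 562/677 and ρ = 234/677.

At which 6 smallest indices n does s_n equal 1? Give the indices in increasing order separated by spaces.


n=0: ⌊796/677⌋−⌊234/677⌋ = 1−0 = 1  ← one
n=1: ⌊1358/677⌋−⌊796/677⌋ = 2−1 = 1  ← one
n=2: ⌊1920/677⌋−⌊1358/677⌋ = 2−2 = 0
n=3: ⌊2482/677⌋−⌊1920/677⌋ = 3−2 = 1  ← one
n=4: ⌊3044/677⌋−⌊2482/677⌋ = 4−3 = 1  ← one
n=5: ⌊3606/677⌋−⌊3044/677⌋ = 5−4 = 1  ← one
n=6: ⌊4168/677⌋−⌊3606/677⌋ = 6−5 = 1  ← one
positions of the first 6 ones: 0 1 3 4 5 6

0 1 3 4 5 6


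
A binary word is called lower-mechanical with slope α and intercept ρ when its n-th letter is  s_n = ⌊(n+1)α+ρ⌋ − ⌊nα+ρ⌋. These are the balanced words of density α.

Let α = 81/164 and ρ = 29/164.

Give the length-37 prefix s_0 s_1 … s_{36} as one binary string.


0101010101010101010101010101001010101

n=0: ⌊(1·81+29)/164⌋ − ⌊(0·81+29)/164⌋ = ⌊110/164⌋ − ⌊29/164⌋ = 0 − 0 = 0
n=1: ⌊(2·81+29)/164⌋ − ⌊(1·81+29)/164⌋ = ⌊191/164⌋ − ⌊110/164⌋ = 1 − 0 = 1
n=2: ⌊(3·81+29)/164⌋ − ⌊(2·81+29)/164⌋ = ⌊272/164⌋ − ⌊191/164⌋ = 1 − 1 = 0
n=3: ⌊(4·81+29)/164⌋ − ⌊(3·81+29)/164⌋ = ⌊353/164⌋ − ⌊272/164⌋ = 2 − 1 = 1
n=4: ⌊(5·81+29)/164⌋ − ⌊(4·81+29)/164⌋ = ⌊434/164⌋ − ⌊353/164⌋ = 2 − 2 = 0
n=5: ⌊(6·81+29)/164⌋ − ⌊(5·81+29)/164⌋ = ⌊515/164⌋ − ⌊434/164⌋ = 3 − 2 = 1
n=6: ⌊(7·81+29)/164⌋ − ⌊(6·81+29)/164⌋ = ⌊596/164⌋ − ⌊515/164⌋ = 3 − 3 = 0
n=7: ⌊(8·81+29)/164⌋ − ⌊(7·81+29)/164⌋ = ⌊677/164⌋ − ⌊596/164⌋ = 4 − 3 = 1
n=8: ⌊(9·81+29)/164⌋ − ⌊(8·81+29)/164⌋ = ⌊758/164⌋ − ⌊677/164⌋ = 4 − 4 = 0
n=9: ⌊(10·81+29)/164⌋ − ⌊(9·81+29)/164⌋ = ⌊839/164⌋ − ⌊758/164⌋ = 5 − 4 = 1
n=10: ⌊(11·81+29)/164⌋ − ⌊(10·81+29)/164⌋ = ⌊920/164⌋ − ⌊839/164⌋ = 5 − 5 = 0
n=11: ⌊(12·81+29)/164⌋ − ⌊(11·81+29)/164⌋ = ⌊1001/164⌋ − ⌊920/164⌋ = 6 − 5 = 1
n=12: ⌊(13·81+29)/164⌋ − ⌊(12·81+29)/164⌋ = ⌊1082/164⌋ − ⌊1001/164⌋ = 6 − 6 = 0
n=13: ⌊(14·81+29)/164⌋ − ⌊(13·81+29)/164⌋ = ⌊1163/164⌋ − ⌊1082/164⌋ = 7 − 6 = 1
n=14: ⌊(15·81+29)/164⌋ − ⌊(14·81+29)/164⌋ = ⌊1244/164⌋ − ⌊1163/164⌋ = 7 − 7 = 0
n=15: ⌊(16·81+29)/164⌋ − ⌊(15·81+29)/164⌋ = ⌊1325/164⌋ − ⌊1244/164⌋ = 8 − 7 = 1
n=16: ⌊(17·81+29)/164⌋ − ⌊(16·81+29)/164⌋ = ⌊1406/164⌋ − ⌊1325/164⌋ = 8 − 8 = 0
n=17: ⌊(18·81+29)/164⌋ − ⌊(17·81+29)/164⌋ = ⌊1487/164⌋ − ⌊1406/164⌋ = 9 − 8 = 1
n=18: ⌊(19·81+29)/164⌋ − ⌊(18·81+29)/164⌋ = ⌊1568/164⌋ − ⌊1487/164⌋ = 9 − 9 = 0
n=19: ⌊(20·81+29)/164⌋ − ⌊(19·81+29)/164⌋ = ⌊1649/164⌋ − ⌊1568/164⌋ = 10 − 9 = 1
n=20: ⌊(21·81+29)/164⌋ − ⌊(20·81+29)/164⌋ = ⌊1730/164⌋ − ⌊1649/164⌋ = 10 − 10 = 0
n=21: ⌊(22·81+29)/164⌋ − ⌊(21·81+29)/164⌋ = ⌊1811/164⌋ − ⌊1730/164⌋ = 11 − 10 = 1
n=22: ⌊(23·81+29)/164⌋ − ⌊(22·81+29)/164⌋ = ⌊1892/164⌋ − ⌊1811/164⌋ = 11 − 11 = 0
n=23: ⌊(24·81+29)/164⌋ − ⌊(23·81+29)/164⌋ = ⌊1973/164⌋ − ⌊1892/164⌋ = 12 − 11 = 1
n=24: ⌊(25·81+29)/164⌋ − ⌊(24·81+29)/164⌋ = ⌊2054/164⌋ − ⌊1973/164⌋ = 12 − 12 = 0
n=25: ⌊(26·81+29)/164⌋ − ⌊(25·81+29)/164⌋ = ⌊2135/164⌋ − ⌊2054/164⌋ = 13 − 12 = 1
n=26: ⌊(27·81+29)/164⌋ − ⌊(26·81+29)/164⌋ = ⌊2216/164⌋ − ⌊2135/164⌋ = 13 − 13 = 0
n=27: ⌊(28·81+29)/164⌋ − ⌊(27·81+29)/164⌋ = ⌊2297/164⌋ − ⌊2216/164⌋ = 14 − 13 = 1
n=28: ⌊(29·81+29)/164⌋ − ⌊(28·81+29)/164⌋ = ⌊2378/164⌋ − ⌊2297/164⌋ = 14 − 14 = 0
n=29: ⌊(30·81+29)/164⌋ − ⌊(29·81+29)/164⌋ = ⌊2459/164⌋ − ⌊2378/164⌋ = 14 − 14 = 0
n=30: ⌊(31·81+29)/164⌋ − ⌊(30·81+29)/164⌋ = ⌊2540/164⌋ − ⌊2459/164⌋ = 15 − 14 = 1
n=31: ⌊(32·81+29)/164⌋ − ⌊(31·81+29)/164⌋ = ⌊2621/164⌋ − ⌊2540/164⌋ = 15 − 15 = 0
n=32: ⌊(33·81+29)/164⌋ − ⌊(32·81+29)/164⌋ = ⌊2702/164⌋ − ⌊2621/164⌋ = 16 − 15 = 1
n=33: ⌊(34·81+29)/164⌋ − ⌊(33·81+29)/164⌋ = ⌊2783/164⌋ − ⌊2702/164⌋ = 16 − 16 = 0
n=34: ⌊(35·81+29)/164⌋ − ⌊(34·81+29)/164⌋ = ⌊2864/164⌋ − ⌊2783/164⌋ = 17 − 16 = 1
n=35: ⌊(36·81+29)/164⌋ − ⌊(35·81+29)/164⌋ = ⌊2945/164⌋ − ⌊2864/164⌋ = 17 − 17 = 0
n=36: ⌊(37·81+29)/164⌋ − ⌊(36·81+29)/164⌋ = ⌊3026/164⌋ − ⌊2945/164⌋ = 18 − 17 = 1


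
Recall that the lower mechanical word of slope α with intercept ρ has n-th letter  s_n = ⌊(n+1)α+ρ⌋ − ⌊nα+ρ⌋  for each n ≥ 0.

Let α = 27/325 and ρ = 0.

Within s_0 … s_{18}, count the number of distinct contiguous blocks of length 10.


t_n = ⌊(n·27)/325⌋ for n = 0 … 19:
  n=0…9: ⌊0/325⌋=0 ⌊27/325⌋=0 ⌊54/325⌋=0 ⌊81/325⌋=0 ⌊108/325⌋=0 ⌊135/325⌋=0 ⌊162/325⌋=0 ⌊189/325⌋=0 ⌊216/325⌋=0 ⌊243/325⌋=0
  n=10…19: ⌊270/325⌋=0 ⌊297/325⌋=0 ⌊324/325⌋=0 ⌊351/325⌋=1 ⌊378/325⌋=1 ⌊405/325⌋=1 ⌊432/325⌋=1 ⌊459/325⌋=1 ⌊486/325⌋=1 ⌊513/325⌋=1
s_n = t_(n+1) − t_n for n = 0 … 18 gives
prefix = 0000000000001000000
slide a length-10 window over [0..9] … [9..18] (10 windows); first occurrence of each distinct factor:
  [  0..  9] 0000000000
  [  3.. 12] 0000000001
  [  4.. 13] 0000000010
  [  5.. 14] 0000000100
  [  6.. 15] 0000001000
  [  7.. 16] 0000010000
  [  8.. 17] 0000100000
  [  9.. 18] 0001000000
  (the other 2 windows repeat one of these)
distinct factors: {0000000000, 0000000001, 0000000010, 0000000100, 0000001000, 0000010000, 0000100000, 0001000000}
count = 8  (Sturmian bound for length 10 is 11)

8


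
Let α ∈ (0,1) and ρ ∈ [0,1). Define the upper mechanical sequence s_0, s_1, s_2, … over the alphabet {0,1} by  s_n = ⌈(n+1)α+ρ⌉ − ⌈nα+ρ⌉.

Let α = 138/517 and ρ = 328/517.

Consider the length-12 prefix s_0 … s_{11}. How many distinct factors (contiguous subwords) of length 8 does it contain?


5

t_n = ⌈(n·138+328)/517⌉ for n = 0 … 12:
  n=0…9: ⌈328/517⌉=1 ⌈466/517⌉=1 ⌈604/517⌉=2 ⌈742/517⌉=2 ⌈880/517⌉=2 ⌈1018/517⌉=2 ⌈1156/517⌉=3 ⌈1294/517⌉=3 ⌈1432/517⌉=3 ⌈1570/517⌉=4
  n=10…12: ⌈1708/517⌉=4 ⌈1846/517⌉=4 ⌈1984/517⌉=4
s_n = t_(n+1) − t_n for n = 0 … 11 gives
prefix = 010001001000
slide a length-8 window over [0..7] … [4..11] (5 windows); first occurrence of each distinct factor:
  [  0..  7] 01000100
  [  1..  8] 10001001
  [  2..  9] 00010010
  [  3.. 10] 00100100
  [  4.. 11] 01001000
distinct factors: {00010010, 00100100, 01000100, 01001000, 10001001}
count = 5  (Sturmian bound for length 8 is 9)


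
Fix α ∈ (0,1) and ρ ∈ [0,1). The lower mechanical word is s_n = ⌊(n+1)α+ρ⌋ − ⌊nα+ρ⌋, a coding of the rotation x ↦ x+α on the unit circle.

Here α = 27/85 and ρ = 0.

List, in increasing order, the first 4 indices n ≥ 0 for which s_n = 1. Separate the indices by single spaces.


n=0: ⌊27/85⌋−⌊0/85⌋ = 0−0 = 0
n=1: ⌊54/85⌋−⌊27/85⌋ = 0−0 = 0
n=2: ⌊81/85⌋−⌊54/85⌋ = 0−0 = 0
n=3: ⌊108/85⌋−⌊81/85⌋ = 1−0 = 1  ← one
n=4: ⌊135/85⌋−⌊108/85⌋ = 1−1 = 0
n=5: ⌊162/85⌋−⌊135/85⌋ = 1−1 = 0
n=6: ⌊189/85⌋−⌊162/85⌋ = 2−1 = 1  ← one
n=7: ⌊216/85⌋−⌊189/85⌋ = 2−2 = 0
n=8: ⌊243/85⌋−⌊216/85⌋ = 2−2 = 0
n=9: ⌊270/85⌋−⌊243/85⌋ = 3−2 = 1  ← one
n=10: ⌊297/85⌋−⌊270/85⌋ = 3−3 = 0
n=11: ⌊324/85⌋−⌊297/85⌋ = 3−3 = 0
n=12: ⌊351/85⌋−⌊324/85⌋ = 4−3 = 1  ← one
positions of the first 4 ones: 3 6 9 12

3 6 9 12


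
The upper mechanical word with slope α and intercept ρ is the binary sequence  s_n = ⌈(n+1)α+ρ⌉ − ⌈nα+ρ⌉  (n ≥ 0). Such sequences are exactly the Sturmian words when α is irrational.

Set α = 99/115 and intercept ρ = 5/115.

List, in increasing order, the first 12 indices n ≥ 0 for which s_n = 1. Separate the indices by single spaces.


1 2 3 4 5 6 8 9 10 11 12 13

n=0: ⌈104/115⌉−⌈5/115⌉ = 1−1 = 0
n=1: ⌈203/115⌉−⌈104/115⌉ = 2−1 = 1  ← one
n=2: ⌈302/115⌉−⌈203/115⌉ = 3−2 = 1  ← one
n=3: ⌈401/115⌉−⌈302/115⌉ = 4−3 = 1  ← one
n=4: ⌈500/115⌉−⌈401/115⌉ = 5−4 = 1  ← one
n=5: ⌈599/115⌉−⌈500/115⌉ = 6−5 = 1  ← one
n=6: ⌈698/115⌉−⌈599/115⌉ = 7−6 = 1  ← one
n=7: ⌈797/115⌉−⌈698/115⌉ = 7−7 = 0
n=8: ⌈896/115⌉−⌈797/115⌉ = 8−7 = 1  ← one
n=9: ⌈995/115⌉−⌈896/115⌉ = 9−8 = 1  ← one
n=10: ⌈1094/115⌉−⌈995/115⌉ = 10−9 = 1  ← one
n=11: ⌈1193/115⌉−⌈1094/115⌉ = 11−10 = 1  ← one
n=12: ⌈1292/115⌉−⌈1193/115⌉ = 12−11 = 1  ← one
n=13: ⌈1391/115⌉−⌈1292/115⌉ = 13−12 = 1  ← one
positions of the first 12 ones: 1 2 3 4 5 6 8 9 10 11 12 13


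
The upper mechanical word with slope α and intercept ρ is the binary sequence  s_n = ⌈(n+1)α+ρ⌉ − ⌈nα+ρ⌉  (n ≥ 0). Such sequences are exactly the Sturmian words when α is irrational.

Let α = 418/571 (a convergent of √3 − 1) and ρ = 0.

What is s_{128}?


1

(n+1)α + ρ = (129·418) / 571 = 53922/571
nα + ρ     = (128·418) / 571 = 53504/571
⌈53922/571⌉ = 95,  ⌈53504/571⌉ = 94
s_{128} = 95 − 94 = 1


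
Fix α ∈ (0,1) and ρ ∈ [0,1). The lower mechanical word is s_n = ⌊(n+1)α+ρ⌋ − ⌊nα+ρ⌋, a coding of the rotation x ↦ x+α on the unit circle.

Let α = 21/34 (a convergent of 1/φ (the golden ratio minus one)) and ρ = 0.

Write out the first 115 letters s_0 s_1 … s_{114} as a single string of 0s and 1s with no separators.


n=0: ⌊(1·21)/34⌋ − ⌊(0·21)/34⌋ = ⌊21/34⌋ − ⌊0/34⌋ = 0 − 0 = 0
n=1: ⌊(2·21)/34⌋ − ⌊(1·21)/34⌋ = ⌊42/34⌋ − ⌊21/34⌋ = 1 − 0 = 1
n=2: ⌊(3·21)/34⌋ − ⌊(2·21)/34⌋ = ⌊63/34⌋ − ⌊42/34⌋ = 1 − 1 = 0
n=3: ⌊(4·21)/34⌋ − ⌊(3·21)/34⌋ = ⌊84/34⌋ − ⌊63/34⌋ = 2 − 1 = 1
n=4: ⌊(5·21)/34⌋ − ⌊(4·21)/34⌋ = ⌊105/34⌋ − ⌊84/34⌋ = 3 − 2 = 1
n=5: ⌊(6·21)/34⌋ − ⌊(5·21)/34⌋ = ⌊126/34⌋ − ⌊105/34⌋ = 3 − 3 = 0
n=6: ⌊(7·21)/34⌋ − ⌊(6·21)/34⌋ = ⌊147/34⌋ − ⌊126/34⌋ = 4 − 3 = 1
n=7: ⌊(8·21)/34⌋ − ⌊(7·21)/34⌋ = ⌊168/34⌋ − ⌊147/34⌋ = 4 − 4 = 0
n=8: ⌊(9·21)/34⌋ − ⌊(8·21)/34⌋ = ⌊189/34⌋ − ⌊168/34⌋ = 5 − 4 = 1
n=9: ⌊(10·21)/34⌋ − ⌊(9·21)/34⌋ = ⌊210/34⌋ − ⌊189/34⌋ = 6 − 5 = 1
n=10: ⌊(11·21)/34⌋ − ⌊(10·21)/34⌋ = ⌊231/34⌋ − ⌊210/34⌋ = 6 − 6 = 0
n=11: ⌊(12·21)/34⌋ − ⌊(11·21)/34⌋ = ⌊252/34⌋ − ⌊231/34⌋ = 7 − 6 = 1
n=12: ⌊(13·21)/34⌋ − ⌊(12·21)/34⌋ = ⌊273/34⌋ − ⌊252/34⌋ = 8 − 7 = 1
n=13: ⌊(14·21)/34⌋ − ⌊(13·21)/34⌋ = ⌊294/34⌋ − ⌊273/34⌋ = 8 − 8 = 0
n=14: ⌊(15·21)/34⌋ − ⌊(14·21)/34⌋ = ⌊315/34⌋ − ⌊294/34⌋ = 9 − 8 = 1
n=15: ⌊(16·21)/34⌋ − ⌊(15·21)/34⌋ = ⌊336/34⌋ − ⌊315/34⌋ = 9 − 9 = 0
n=16: ⌊(17·21)/34⌋ − ⌊(16·21)/34⌋ = ⌊357/34⌋ − ⌊336/34⌋ = 10 − 9 = 1
n=17: ⌊(18·21)/34⌋ − ⌊(17·21)/34⌋ = ⌊378/34⌋ − ⌊357/34⌋ = 11 − 10 = 1
n=18: ⌊(19·21)/34⌋ − ⌊(18·21)/34⌋ = ⌊399/34⌋ − ⌊378/34⌋ = 11 − 11 = 0
n=19: ⌊(20·21)/34⌋ − ⌊(19·21)/34⌋ = ⌊420/34⌋ − ⌊399/34⌋ = 12 − 11 = 1
n=20: ⌊(21·21)/34⌋ − ⌊(20·21)/34⌋ = ⌊441/34⌋ − ⌊420/34⌋ = 12 − 12 = 0
n=21: ⌊(22·21)/34⌋ − ⌊(21·21)/34⌋ = ⌊462/34⌋ − ⌊441/34⌋ = 13 − 12 = 1
n=22: ⌊(23·21)/34⌋ − ⌊(22·21)/34⌋ = ⌊483/34⌋ − ⌊462/34⌋ = 14 − 13 = 1
n=23: ⌊(24·21)/34⌋ − ⌊(23·21)/34⌋ = ⌊504/34⌋ − ⌊483/34⌋ = 14 − 14 = 0
n=24: ⌊(25·21)/34⌋ − ⌊(24·21)/34⌋ = ⌊525/34⌋ − ⌊504/34⌋ = 15 − 14 = 1
n=25: ⌊(26·21)/34⌋ − ⌊(25·21)/34⌋ = ⌊546/34⌋ − ⌊525/34⌋ = 16 − 15 = 1
n=26: ⌊(27·21)/34⌋ − ⌊(26·21)/34⌋ = ⌊567/34⌋ − ⌊546/34⌋ = 16 − 16 = 0
n=27: ⌊(28·21)/34⌋ − ⌊(27·21)/34⌋ = ⌊588/34⌋ − ⌊567/34⌋ = 17 − 16 = 1
n=28: ⌊(29·21)/34⌋ − ⌊(28·21)/34⌋ = ⌊609/34⌋ − ⌊588/34⌋ = 17 − 17 = 0
n=29: ⌊(30·21)/34⌋ − ⌊(29·21)/34⌋ = ⌊630/34⌋ − ⌊609/34⌋ = 18 − 17 = 1
n=30: ⌊(31·21)/34⌋ − ⌊(30·21)/34⌋ = ⌊651/34⌋ − ⌊630/34⌋ = 19 − 18 = 1
n=31: ⌊(32·21)/34⌋ − ⌊(31·21)/34⌋ = ⌊672/34⌋ − ⌊651/34⌋ = 19 − 19 = 0
n=32: ⌊(33·21)/34⌋ − ⌊(32·21)/34⌋ = ⌊693/34⌋ − ⌊672/34⌋ = 20 − 19 = 1
n=33: ⌊(34·21)/34⌋ − ⌊(33·21)/34⌋ = ⌊714/34⌋ − ⌊693/34⌋ = 21 − 20 = 1
n=34: ⌊(35·21)/34⌋ − ⌊(34·21)/34⌋ = ⌊735/34⌋ − ⌊714/34⌋ = 21 − 21 = 0
n=35: ⌊(36·21)/34⌋ − ⌊(35·21)/34⌋ = ⌊756/34⌋ − ⌊735/34⌋ = 22 − 21 = 1
n=36: ⌊(37·21)/34⌋ − ⌊(36·21)/34⌋ = ⌊777/34⌋ − ⌊756/34⌋ = 22 − 22 = 0
n=37: ⌊(38·21)/34⌋ − ⌊(37·21)/34⌋ = ⌊798/34⌋ − ⌊777/34⌋ = 23 − 22 = 1
n=38: ⌊(39·21)/34⌋ − ⌊(38·21)/34⌋ = ⌊819/34⌋ − ⌊798/34⌋ = 24 − 23 = 1
n=39: ⌊(40·21)/34⌋ − ⌊(39·21)/34⌋ = ⌊840/34⌋ − ⌊819/34⌋ = 24 − 24 = 0
n=40: ⌊(41·21)/34⌋ − ⌊(40·21)/34⌋ = ⌊861/34⌋ − ⌊840/34⌋ = 25 − 24 = 1
n=41: ⌊(42·21)/34⌋ − ⌊(41·21)/34⌋ = ⌊882/34⌋ − ⌊861/34⌋ = 25 − 25 = 0
n=42: ⌊(43·21)/34⌋ − ⌊(42·21)/34⌋ = ⌊903/34⌋ − ⌊882/34⌋ = 26 − 25 = 1
n=43: ⌊(44·21)/34⌋ − ⌊(43·21)/34⌋ = ⌊924/34⌋ − ⌊903/34⌋ = 27 − 26 = 1
n=44: ⌊(45·21)/34⌋ − ⌊(44·21)/34⌋ = ⌊945/34⌋ − ⌊924/34⌋ = 27 − 27 = 0
n=45: ⌊(46·21)/34⌋ − ⌊(45·21)/34⌋ = ⌊966/34⌋ − ⌊945/34⌋ = 28 − 27 = 1
n=46: ⌊(47·21)/34⌋ − ⌊(46·21)/34⌋ = ⌊987/34⌋ − ⌊966/34⌋ = 29 − 28 = 1
n=47: ⌊(48·21)/34⌋ − ⌊(47·21)/34⌋ = ⌊1008/34⌋ − ⌊987/34⌋ = 29 − 29 = 0
n=48: ⌊(49·21)/34⌋ − ⌊(48·21)/34⌋ = ⌊1029/34⌋ − ⌊1008/34⌋ = 30 − 29 = 1
n=49: ⌊(50·21)/34⌋ − ⌊(49·21)/34⌋ = ⌊1050/34⌋ − ⌊1029/34⌋ = 30 − 30 = 0
n=50: ⌊(51·21)/34⌋ − ⌊(50·21)/34⌋ = ⌊1071/34⌋ − ⌊1050/34⌋ = 31 − 30 = 1
n=51: ⌊(52·21)/34⌋ − ⌊(51·21)/34⌋ = ⌊1092/34⌋ − ⌊1071/34⌋ = 32 − 31 = 1
n=52: ⌊(53·21)/34⌋ − ⌊(52·21)/34⌋ = ⌊1113/34⌋ − ⌊1092/34⌋ = 32 − 32 = 0
n=53: ⌊(54·21)/34⌋ − ⌊(53·21)/34⌋ = ⌊1134/34⌋ − ⌊1113/34⌋ = 33 − 32 = 1
n=54: ⌊(55·21)/34⌋ − ⌊(54·21)/34⌋ = ⌊1155/34⌋ − ⌊1134/34⌋ = 33 − 33 = 0
n=55: ⌊(56·21)/34⌋ − ⌊(55·21)/34⌋ = ⌊1176/34⌋ − ⌊1155/34⌋ = 34 − 33 = 1
n=56: ⌊(57·21)/34⌋ − ⌊(56·21)/34⌋ = ⌊1197/34⌋ − ⌊1176/34⌋ = 35 − 34 = 1
n=57: ⌊(58·21)/34⌋ − ⌊(57·21)/34⌋ = ⌊1218/34⌋ − ⌊1197/34⌋ = 35 − 35 = 0
n=58: ⌊(59·21)/34⌋ − ⌊(58·21)/34⌋ = ⌊1239/34⌋ − ⌊1218/34⌋ = 36 − 35 = 1
n=59: ⌊(60·21)/34⌋ − ⌊(59·21)/34⌋ = ⌊1260/34⌋ − ⌊1239/34⌋ = 37 − 36 = 1
n=60: ⌊(61·21)/34⌋ − ⌊(60·21)/34⌋ = ⌊1281/34⌋ − ⌊1260/34⌋ = 37 − 37 = 0
n=61: ⌊(62·21)/34⌋ − ⌊(61·21)/34⌋ = ⌊1302/34⌋ − ⌊1281/34⌋ = 38 − 37 = 1
n=62: ⌊(63·21)/34⌋ − ⌊(62·21)/34⌋ = ⌊1323/34⌋ − ⌊1302/34⌋ = 38 − 38 = 0
n=63: ⌊(64·21)/34⌋ − ⌊(63·21)/34⌋ = ⌊1344/34⌋ − ⌊1323/34⌋ = 39 − 38 = 1
n=64: ⌊(65·21)/34⌋ − ⌊(64·21)/34⌋ = ⌊1365/34⌋ − ⌊1344/34⌋ = 40 − 39 = 1
n=65: ⌊(66·21)/34⌋ − ⌊(65·21)/34⌋ = ⌊1386/34⌋ − ⌊1365/34⌋ = 40 − 40 = 0
n=66: ⌊(67·21)/34⌋ − ⌊(66·21)/34⌋ = ⌊1407/34⌋ − ⌊1386/34⌋ = 41 − 40 = 1
n=67: ⌊(68·21)/34⌋ − ⌊(67·21)/34⌋ = ⌊1428/34⌋ − ⌊1407/34⌋ = 42 − 41 = 1
n=68: ⌊(69·21)/34⌋ − ⌊(68·21)/34⌋ = ⌊1449/34⌋ − ⌊1428/34⌋ = 42 − 42 = 0
n=69: ⌊(70·21)/34⌋ − ⌊(69·21)/34⌋ = ⌊1470/34⌋ − ⌊1449/34⌋ = 43 − 42 = 1
n=70: ⌊(71·21)/34⌋ − ⌊(70·21)/34⌋ = ⌊1491/34⌋ − ⌊1470/34⌋ = 43 − 43 = 0
n=71: ⌊(72·21)/34⌋ − ⌊(71·21)/34⌋ = ⌊1512/34⌋ − ⌊1491/34⌋ = 44 − 43 = 1
n=72: ⌊(73·21)/34⌋ − ⌊(72·21)/34⌋ = ⌊1533/34⌋ − ⌊1512/34⌋ = 45 − 44 = 1
n=73: ⌊(74·21)/34⌋ − ⌊(73·21)/34⌋ = ⌊1554/34⌋ − ⌊1533/34⌋ = 45 − 45 = 0
n=74: ⌊(75·21)/34⌋ − ⌊(74·21)/34⌋ = ⌊1575/34⌋ − ⌊1554/34⌋ = 46 − 45 = 1
n=75: ⌊(76·21)/34⌋ − ⌊(75·21)/34⌋ = ⌊1596/34⌋ − ⌊1575/34⌋ = 46 − 46 = 0
n=76: ⌊(77·21)/34⌋ − ⌊(76·21)/34⌋ = ⌊1617/34⌋ − ⌊1596/34⌋ = 47 − 46 = 1
n=77: ⌊(78·21)/34⌋ − ⌊(77·21)/34⌋ = ⌊1638/34⌋ − ⌊1617/34⌋ = 48 − 47 = 1
n=78: ⌊(79·21)/34⌋ − ⌊(78·21)/34⌋ = ⌊1659/34⌋ − ⌊1638/34⌋ = 48 − 48 = 0
n=79: ⌊(80·21)/34⌋ − ⌊(79·21)/34⌋ = ⌊1680/34⌋ − ⌊1659/34⌋ = 49 − 48 = 1
n=80: ⌊(81·21)/34⌋ − ⌊(80·21)/34⌋ = ⌊1701/34⌋ − ⌊1680/34⌋ = 50 − 49 = 1
n=81: ⌊(82·21)/34⌋ − ⌊(81·21)/34⌋ = ⌊1722/34⌋ − ⌊1701/34⌋ = 50 − 50 = 0
n=82: ⌊(83·21)/34⌋ − ⌊(82·21)/34⌋ = ⌊1743/34⌋ − ⌊1722/34⌋ = 51 − 50 = 1
n=83: ⌊(84·21)/34⌋ − ⌊(83·21)/34⌋ = ⌊1764/34⌋ − ⌊1743/34⌋ = 51 − 51 = 0
n=84: ⌊(85·21)/34⌋ − ⌊(84·21)/34⌋ = ⌊1785/34⌋ − ⌊1764/34⌋ = 52 − 51 = 1
n=85: ⌊(86·21)/34⌋ − ⌊(85·21)/34⌋ = ⌊1806/34⌋ − ⌊1785/34⌋ = 53 − 52 = 1
n=86: ⌊(87·21)/34⌋ − ⌊(86·21)/34⌋ = ⌊1827/34⌋ − ⌊1806/34⌋ = 53 − 53 = 0
n=87: ⌊(88·21)/34⌋ − ⌊(87·21)/34⌋ = ⌊1848/34⌋ − ⌊1827/34⌋ = 54 − 53 = 1
n=88: ⌊(89·21)/34⌋ − ⌊(88·21)/34⌋ = ⌊1869/34⌋ − ⌊1848/34⌋ = 54 − 54 = 0
n=89: ⌊(90·21)/34⌋ − ⌊(89·21)/34⌋ = ⌊1890/34⌋ − ⌊1869/34⌋ = 55 − 54 = 1
n=90: ⌊(91·21)/34⌋ − ⌊(90·21)/34⌋ = ⌊1911/34⌋ − ⌊1890/34⌋ = 56 − 55 = 1
n=91: ⌊(92·21)/34⌋ − ⌊(91·21)/34⌋ = ⌊1932/34⌋ − ⌊1911/34⌋ = 56 − 56 = 0
n=92: ⌊(93·21)/34⌋ − ⌊(92·21)/34⌋ = ⌊1953/34⌋ − ⌊1932/34⌋ = 57 − 56 = 1
n=93: ⌊(94·21)/34⌋ − ⌊(93·21)/34⌋ = ⌊1974/34⌋ − ⌊1953/34⌋ = 58 − 57 = 1
n=94: ⌊(95·21)/34⌋ − ⌊(94·21)/34⌋ = ⌊1995/34⌋ − ⌊1974/34⌋ = 58 − 58 = 0
n=95: ⌊(96·21)/34⌋ − ⌊(95·21)/34⌋ = ⌊2016/34⌋ − ⌊1995/34⌋ = 59 − 58 = 1
n=96: ⌊(97·21)/34⌋ − ⌊(96·21)/34⌋ = ⌊2037/34⌋ − ⌊2016/34⌋ = 59 − 59 = 0
n=97: ⌊(98·21)/34⌋ − ⌊(97·21)/34⌋ = ⌊2058/34⌋ − ⌊2037/34⌋ = 60 − 59 = 1
n=98: ⌊(99·21)/34⌋ − ⌊(98·21)/34⌋ = ⌊2079/34⌋ − ⌊2058/34⌋ = 61 − 60 = 1
n=99: ⌊(100·21)/34⌋ − ⌊(99·21)/34⌋ = ⌊2100/34⌋ − ⌊2079/34⌋ = 61 − 61 = 0
n=100: ⌊(101·21)/34⌋ − ⌊(100·21)/34⌋ = ⌊2121/34⌋ − ⌊2100/34⌋ = 62 − 61 = 1
n=101: ⌊(102·21)/34⌋ − ⌊(101·21)/34⌋ = ⌊2142/34⌋ − ⌊2121/34⌋ = 63 − 62 = 1
n=102: ⌊(103·21)/34⌋ − ⌊(102·21)/34⌋ = ⌊2163/34⌋ − ⌊2142/34⌋ = 63 − 63 = 0
n=103: ⌊(104·21)/34⌋ − ⌊(103·21)/34⌋ = ⌊2184/34⌋ − ⌊2163/34⌋ = 64 − 63 = 1
n=104: ⌊(105·21)/34⌋ − ⌊(104·21)/34⌋ = ⌊2205/34⌋ − ⌊2184/34⌋ = 64 − 64 = 0
n=105: ⌊(106·21)/34⌋ − ⌊(105·21)/34⌋ = ⌊2226/34⌋ − ⌊2205/34⌋ = 65 − 64 = 1
n=106: ⌊(107·21)/34⌋ − ⌊(106·21)/34⌋ = ⌊2247/34⌋ − ⌊2226/34⌋ = 66 − 65 = 1
n=107: ⌊(108·21)/34⌋ − ⌊(107·21)/34⌋ = ⌊2268/34⌋ − ⌊2247/34⌋ = 66 − 66 = 0
n=108: ⌊(109·21)/34⌋ − ⌊(108·21)/34⌋ = ⌊2289/34⌋ − ⌊2268/34⌋ = 67 − 66 = 1
n=109: ⌊(110·21)/34⌋ − ⌊(109·21)/34⌋ = ⌊2310/34⌋ − ⌊2289/34⌋ = 67 − 67 = 0
n=110: ⌊(111·21)/34⌋ − ⌊(110·21)/34⌋ = ⌊2331/34⌋ − ⌊2310/34⌋ = 68 − 67 = 1
n=111: ⌊(112·21)/34⌋ − ⌊(111·21)/34⌋ = ⌊2352/34⌋ − ⌊2331/34⌋ = 69 − 68 = 1
n=112: ⌊(113·21)/34⌋ − ⌊(112·21)/34⌋ = ⌊2373/34⌋ − ⌊2352/34⌋ = 69 − 69 = 0
n=113: ⌊(114·21)/34⌋ − ⌊(113·21)/34⌋ = ⌊2394/34⌋ − ⌊2373/34⌋ = 70 − 69 = 1
n=114: ⌊(115·21)/34⌋ − ⌊(114·21)/34⌋ = ⌊2415/34⌋ − ⌊2394/34⌋ = 71 − 70 = 1

0101101011011010110101101101011011010110101101101011010110110101101101011010110110101101011011010110110101101011011


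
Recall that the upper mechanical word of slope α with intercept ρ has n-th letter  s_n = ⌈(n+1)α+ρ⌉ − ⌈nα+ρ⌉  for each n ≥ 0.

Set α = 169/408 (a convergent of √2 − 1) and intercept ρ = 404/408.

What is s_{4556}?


(n+1)α + ρ = (4557·169 + 404) / 408 = 770537/408
nα + ρ     = (4556·169 + 404) / 408 = 770368/408
⌈770537/408⌉ = 1889,  ⌈770368/408⌉ = 1889
s_{4556} = 1889 − 1889 = 0

0


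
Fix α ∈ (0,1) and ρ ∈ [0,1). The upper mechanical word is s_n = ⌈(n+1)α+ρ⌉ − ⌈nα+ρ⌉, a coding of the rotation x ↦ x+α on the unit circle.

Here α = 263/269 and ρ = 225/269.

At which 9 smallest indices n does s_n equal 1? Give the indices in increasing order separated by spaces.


n=0: ⌈488/269⌉−⌈225/269⌉ = 2−1 = 1  ← one
n=1: ⌈751/269⌉−⌈488/269⌉ = 3−2 = 1  ← one
n=2: ⌈1014/269⌉−⌈751/269⌉ = 4−3 = 1  ← one
n=3: ⌈1277/269⌉−⌈1014/269⌉ = 5−4 = 1  ← one
n=4: ⌈1540/269⌉−⌈1277/269⌉ = 6−5 = 1  ← one
n=5: ⌈1803/269⌉−⌈1540/269⌉ = 7−6 = 1  ← one
n=6: ⌈2066/269⌉−⌈1803/269⌉ = 8−7 = 1  ← one
n=7: ⌈2329/269⌉−⌈2066/269⌉ = 9−8 = 1  ← one
n=8: ⌈2592/269⌉−⌈2329/269⌉ = 10−9 = 1  ← one
positions of the first 9 ones: 0 1 2 3 4 5 6 7 8

0 1 2 3 4 5 6 7 8


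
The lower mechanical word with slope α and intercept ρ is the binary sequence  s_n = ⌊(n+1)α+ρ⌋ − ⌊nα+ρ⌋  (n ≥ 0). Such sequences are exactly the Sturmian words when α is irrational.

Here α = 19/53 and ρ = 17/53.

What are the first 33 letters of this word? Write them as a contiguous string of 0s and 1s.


n=0: ⌊(1·19+17)/53⌋ − ⌊(0·19+17)/53⌋ = ⌊36/53⌋ − ⌊17/53⌋ = 0 − 0 = 0
n=1: ⌊(2·19+17)/53⌋ − ⌊(1·19+17)/53⌋ = ⌊55/53⌋ − ⌊36/53⌋ = 1 − 0 = 1
n=2: ⌊(3·19+17)/53⌋ − ⌊(2·19+17)/53⌋ = ⌊74/53⌋ − ⌊55/53⌋ = 1 − 1 = 0
n=3: ⌊(4·19+17)/53⌋ − ⌊(3·19+17)/53⌋ = ⌊93/53⌋ − ⌊74/53⌋ = 1 − 1 = 0
n=4: ⌊(5·19+17)/53⌋ − ⌊(4·19+17)/53⌋ = ⌊112/53⌋ − ⌊93/53⌋ = 2 − 1 = 1
n=5: ⌊(6·19+17)/53⌋ − ⌊(5·19+17)/53⌋ = ⌊131/53⌋ − ⌊112/53⌋ = 2 − 2 = 0
n=6: ⌊(7·19+17)/53⌋ − ⌊(6·19+17)/53⌋ = ⌊150/53⌋ − ⌊131/53⌋ = 2 − 2 = 0
n=7: ⌊(8·19+17)/53⌋ − ⌊(7·19+17)/53⌋ = ⌊169/53⌋ − ⌊150/53⌋ = 3 − 2 = 1
n=8: ⌊(9·19+17)/53⌋ − ⌊(8·19+17)/53⌋ = ⌊188/53⌋ − ⌊169/53⌋ = 3 − 3 = 0
n=9: ⌊(10·19+17)/53⌋ − ⌊(9·19+17)/53⌋ = ⌊207/53⌋ − ⌊188/53⌋ = 3 − 3 = 0
n=10: ⌊(11·19+17)/53⌋ − ⌊(10·19+17)/53⌋ = ⌊226/53⌋ − ⌊207/53⌋ = 4 − 3 = 1
n=11: ⌊(12·19+17)/53⌋ − ⌊(11·19+17)/53⌋ = ⌊245/53⌋ − ⌊226/53⌋ = 4 − 4 = 0
n=12: ⌊(13·19+17)/53⌋ − ⌊(12·19+17)/53⌋ = ⌊264/53⌋ − ⌊245/53⌋ = 4 − 4 = 0
n=13: ⌊(14·19+17)/53⌋ − ⌊(13·19+17)/53⌋ = ⌊283/53⌋ − ⌊264/53⌋ = 5 − 4 = 1
n=14: ⌊(15·19+17)/53⌋ − ⌊(14·19+17)/53⌋ = ⌊302/53⌋ − ⌊283/53⌋ = 5 − 5 = 0
n=15: ⌊(16·19+17)/53⌋ − ⌊(15·19+17)/53⌋ = ⌊321/53⌋ − ⌊302/53⌋ = 6 − 5 = 1
n=16: ⌊(17·19+17)/53⌋ − ⌊(16·19+17)/53⌋ = ⌊340/53⌋ − ⌊321/53⌋ = 6 − 6 = 0
n=17: ⌊(18·19+17)/53⌋ − ⌊(17·19+17)/53⌋ = ⌊359/53⌋ − ⌊340/53⌋ = 6 − 6 = 0
n=18: ⌊(19·19+17)/53⌋ − ⌊(18·19+17)/53⌋ = ⌊378/53⌋ − ⌊359/53⌋ = 7 − 6 = 1
n=19: ⌊(20·19+17)/53⌋ − ⌊(19·19+17)/53⌋ = ⌊397/53⌋ − ⌊378/53⌋ = 7 − 7 = 0
n=20: ⌊(21·19+17)/53⌋ − ⌊(20·19+17)/53⌋ = ⌊416/53⌋ − ⌊397/53⌋ = 7 − 7 = 0
n=21: ⌊(22·19+17)/53⌋ − ⌊(21·19+17)/53⌋ = ⌊435/53⌋ − ⌊416/53⌋ = 8 − 7 = 1
n=22: ⌊(23·19+17)/53⌋ − ⌊(22·19+17)/53⌋ = ⌊454/53⌋ − ⌊435/53⌋ = 8 − 8 = 0
n=23: ⌊(24·19+17)/53⌋ − ⌊(23·19+17)/53⌋ = ⌊473/53⌋ − ⌊454/53⌋ = 8 − 8 = 0
n=24: ⌊(25·19+17)/53⌋ − ⌊(24·19+17)/53⌋ = ⌊492/53⌋ − ⌊473/53⌋ = 9 − 8 = 1
n=25: ⌊(26·19+17)/53⌋ − ⌊(25·19+17)/53⌋ = ⌊511/53⌋ − ⌊492/53⌋ = 9 − 9 = 0
n=26: ⌊(27·19+17)/53⌋ − ⌊(26·19+17)/53⌋ = ⌊530/53⌋ − ⌊511/53⌋ = 10 − 9 = 1
n=27: ⌊(28·19+17)/53⌋ − ⌊(27·19+17)/53⌋ = ⌊549/53⌋ − ⌊530/53⌋ = 10 − 10 = 0
n=28: ⌊(29·19+17)/53⌋ − ⌊(28·19+17)/53⌋ = ⌊568/53⌋ − ⌊549/53⌋ = 10 − 10 = 0
n=29: ⌊(30·19+17)/53⌋ − ⌊(29·19+17)/53⌋ = ⌊587/53⌋ − ⌊568/53⌋ = 11 − 10 = 1
n=30: ⌊(31·19+17)/53⌋ − ⌊(30·19+17)/53⌋ = ⌊606/53⌋ − ⌊587/53⌋ = 11 − 11 = 0
n=31: ⌊(32·19+17)/53⌋ − ⌊(31·19+17)/53⌋ = ⌊625/53⌋ − ⌊606/53⌋ = 11 − 11 = 0
n=32: ⌊(33·19+17)/53⌋ − ⌊(32·19+17)/53⌋ = ⌊644/53⌋ − ⌊625/53⌋ = 12 − 11 = 1

010010010010010100100100101001001
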